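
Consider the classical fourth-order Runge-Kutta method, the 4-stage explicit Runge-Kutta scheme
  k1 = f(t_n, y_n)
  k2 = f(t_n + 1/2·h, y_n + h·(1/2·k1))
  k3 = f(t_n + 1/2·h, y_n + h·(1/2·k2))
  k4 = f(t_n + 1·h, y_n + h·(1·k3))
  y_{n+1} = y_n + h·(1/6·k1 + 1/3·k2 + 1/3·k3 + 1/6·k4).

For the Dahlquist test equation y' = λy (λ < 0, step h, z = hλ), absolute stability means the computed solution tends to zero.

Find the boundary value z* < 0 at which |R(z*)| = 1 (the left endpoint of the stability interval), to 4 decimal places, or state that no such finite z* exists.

left endpoint -2.7853.

Test eqn y'=λy, z=hλ:
  order 4, 4-stage ⇒ R(z)=1+z+z^2/2+z^3/6+z^4/24
  (e.g. R(-1.06)=0.35590, |R|=0.35590)

Find x<0 with |R(x)|<1.
x=-1.06: |R|=0.3559
|R(-2.8)|=1.0224 |R(-2.69)|=0.8656 |R(-2.01)|=0.3367
Bisect:
  x_lo=-3.4345 |R|=2.5088  x_hi=-0.3560 |R|=0.7005
  mid=-1.89523 |R|=0.30371 →hi
  mid=-2.66487 |R|=0.83311 →hi
  mid=-3.04969 |R|=1.47751 →lo
  mid=-2.85728 |R|=1.11407 →lo
  mid=-2.76108 |R|=0.96410 →hi
  mid=-2.80918 |R|=1.03661 →lo
  mid=-2.78513 |R|=0.99975 →hi
  ...
  [-2.78531,-2.78513] ⇒ x*=-2.7853
Interval (-2.7853, 0).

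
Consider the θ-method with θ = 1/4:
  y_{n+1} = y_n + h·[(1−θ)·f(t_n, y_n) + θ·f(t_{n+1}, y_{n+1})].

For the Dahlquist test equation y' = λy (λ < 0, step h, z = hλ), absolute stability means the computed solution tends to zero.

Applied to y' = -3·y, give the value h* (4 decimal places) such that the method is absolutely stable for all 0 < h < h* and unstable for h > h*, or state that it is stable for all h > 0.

On y'=λy, z=hλ:
  y_{n+1} = y_n + z·[3/4·y_n + 1/4·y_{n+1}] ⇒ (1 − 1/4z)y_{n+1} = (1 + 3/4z)y_n
  R(z) = (1 + 3/4z)/(1 − 1/4z).

Need |R(x)|<1, x<0.
x=-1.65: |R|=0.1681
R=−1: 1+3/4x = −1+1/4x ⇒ -1/2x=2 ⇒ x=2/(-1/2)=-4.0000
Confirm numerically:
  x=-3.614: |R|=0.89861 <1
  x=-3.310: |R|=0.81122 <1
  x=-2.198: |R|=0.41852 <1
  x=-1.976: |R|=0.32262 <1
  x=-4.510: |R|=1.11986 >1
  x=-4.327: |R|=1.07854 >1
  x=-4.268: |R|=1.06483 >1
So |R|<1 on (-4.0000, 0).

(-4.0000,0); λ=-3 ⇒ h* = (4)/3 = 1.3333.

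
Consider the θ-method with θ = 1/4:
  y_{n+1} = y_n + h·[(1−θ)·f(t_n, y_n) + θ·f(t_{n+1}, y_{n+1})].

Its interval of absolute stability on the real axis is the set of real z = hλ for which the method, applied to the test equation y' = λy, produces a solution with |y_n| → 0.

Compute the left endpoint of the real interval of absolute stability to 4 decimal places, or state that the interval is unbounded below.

With y'=λy (z=hλ):
  y_{n+1} = y_n + z·[3/4·y_n + 1/4·y_{n+1}] ⇒ (1 − 1/4z)y_{n+1} = (1 + 3/4z)y_n
  ⇒ R(z) = (1 + 3/4z)/(1 − 1/4z).

Find x<0 with |R(x)|<1.
x=-0.48: |R|=0.5714
R=−1: 1+3/4x = −1+1/4x ⇒ -1/2x=2 ⇒ x=2/(-1/2)=-4.0000
Confirm numerically:
  x=-3.746: |R|=0.93442 <1
  x=-2.769: |R|=0.63628 <1
  x=-1.988: |R|=0.32799 <1
  x=-1.679: |R|=0.18260 <1
  x=-4.386: |R|=1.09206 >1
  x=-4.053: |R|=1.01316 >1
So |R|<1 on (-4.0000, 0).

z* = -4.0000.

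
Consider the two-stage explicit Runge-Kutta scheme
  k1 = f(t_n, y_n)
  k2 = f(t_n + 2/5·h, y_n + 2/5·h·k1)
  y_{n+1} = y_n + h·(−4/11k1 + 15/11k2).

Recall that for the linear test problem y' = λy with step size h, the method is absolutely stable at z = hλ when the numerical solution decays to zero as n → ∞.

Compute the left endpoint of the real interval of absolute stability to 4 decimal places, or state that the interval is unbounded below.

z* = -1.8333.

On y'=λy, z=hλ:
  k1=λy_n ⇒ h·k1=z·y_n;  k2=λ(1+2/5z)y_n ⇒ h·k2=z(1+2/5z)y_n
  y_{n+1}/y_n = 1 − 4/11z + 15/11z(1+2/5z) = 1 + z + 6/11z²
  so R(z) = 1 + z + 6/11z².

Need |R(x)|<1, x<0.
x=-0.51: |R|=0.6319
R=1: x+6/11x²=0 ⇒ x=−11/6=-1.8333; min R=1−1/(4·6/11)=0.5417>−1
Confirm numerically:
  x=-1.784: |R|=0.95199 <1
  x=-1.676: |R|=0.85617 <1
  x=-1.606: |R|=0.80086 <1
  x=-0.951: |R|=0.54231 <1
  x=-2.316: |R|=1.60974 >1
  x=-2.093: |R|=1.29644 >1
Stable set (-1.8333, 0).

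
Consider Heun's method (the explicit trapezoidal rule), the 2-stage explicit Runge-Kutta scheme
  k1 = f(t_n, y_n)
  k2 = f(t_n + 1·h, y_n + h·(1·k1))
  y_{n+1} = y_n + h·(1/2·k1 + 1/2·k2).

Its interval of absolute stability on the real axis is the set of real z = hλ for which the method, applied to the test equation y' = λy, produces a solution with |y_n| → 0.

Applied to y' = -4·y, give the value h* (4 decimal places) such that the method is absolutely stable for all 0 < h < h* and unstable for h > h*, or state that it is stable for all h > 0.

With y'=λy (z=hλ):
  order 2, 2-stage ⇒ R(z)=1+z+z^2/2
  (e.g. R(-1.02)=0.50020, |R|=0.50020)

Boundary: |R(x)|=1, x<0.
x=-1.02: |R|=0.5002
|R(-1.8)|=0.8200 |R(-1.61)|=0.6861 |R(-1.12)|=0.5072
Bisect:
  x_lo=-2.4932 |R|=1.6148  x_hi=-0.3286 |R|=0.7254
  mid=-1.41090 |R|=0.58442 →hi
  mid=-1.95204 |R|=0.95319 →hi
  mid=-2.22261 |R|=1.24739 →lo
  mid=-2.08732 |R|=1.09114 →lo
  mid=-2.01968 |R|=1.01987 →lo
  mid=-1.98586 |R|=0.98596 →hi
  mid=-2.00277 |R|=1.00277 →lo
  mid=-1.99432 |R|=0.99433 →hi
  mid=-1.99854 |R|=0.99854 →hi
  mid=-2.00066 |R|=1.00066 →lo
  ...
  [-2.00013,-2.00000] ⇒ x*=-2.0000
So |R|<1 on (-2.0000, 0).

(-2.0000,0); λ=-4 ⇒ h* = 0.5000.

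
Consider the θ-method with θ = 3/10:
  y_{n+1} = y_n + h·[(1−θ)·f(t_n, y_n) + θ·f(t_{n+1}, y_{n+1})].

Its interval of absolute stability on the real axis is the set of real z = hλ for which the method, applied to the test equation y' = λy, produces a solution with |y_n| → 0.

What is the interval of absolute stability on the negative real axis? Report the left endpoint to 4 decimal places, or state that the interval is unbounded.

Set f=λy, z=hλ:
  y_{n+1} = y_n + z·[7/10·y_n + 3/10·y_{n+1}] ⇒ (1 − 3/10z)y_{n+1} = (1 + 7/10z)y_n
  Hence R(z) = (1 + 7/10z)/(1 − 3/10z).

Need |R(x)|<1, x<0.
x=-0.46: |R|=0.5958
R=−1: 1+7/10x = −1+3/10x ⇒ -2/5x=2 ⇒ x=2/(-2/5)=-5.0000
Confirm numerically:
  x=-4.515: |R|=0.91760 <1
  x=-4.411: |R|=0.89859 <1
  x=-4.044: |R|=0.82722 <1
  x=-2.456: |R|=0.41409 <1
  x=-5.561: |R|=1.08410 >1
  x=-5.438: |R|=1.06658 >1
  x=-5.082: |R|=1.01299 >1
So |R|<1 on (-5.0000, 0).

(-5.0000, 0).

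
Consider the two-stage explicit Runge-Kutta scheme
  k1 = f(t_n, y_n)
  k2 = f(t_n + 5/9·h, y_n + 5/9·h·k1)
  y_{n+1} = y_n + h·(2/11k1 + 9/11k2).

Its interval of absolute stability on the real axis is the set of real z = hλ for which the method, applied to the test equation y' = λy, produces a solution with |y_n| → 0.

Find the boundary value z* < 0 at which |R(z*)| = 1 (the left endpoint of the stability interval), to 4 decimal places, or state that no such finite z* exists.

left endpoint -2.2000.

On y'=λy, z=hλ:
  k1=λy_n ⇒ h·k1=z·y_n;  k2=λ(1+5/9z)y_n ⇒ h·k2=z(1+5/9z)y_n
  y_{n+1}/y_n = 1 + 2/11z + 9/11z(1+5/9z) = 1 + z + 5/11z²
  so R(z) = 1 + z + 5/11z².

Solve |R(x)|<1 on ℝ⁻.
x=-1.72: |R|=0.6247
R=1: x+5/11x²=0 ⇒ x=−11/5=-2.2000; min R=1−1/(4·5/11)=0.4500>−1
Confirm numerically:
  x=-1.990: |R|=0.81005 <1
  x=-1.651: |R|=0.58800 <1
  x=-1.546: |R|=0.54042 <1
  x=-1.460: |R|=0.50891 <1
  x=-2.669: |R|=1.56898 >1
  x=-2.359: |R|=1.17049 >1
Stable set (-2.2000, 0).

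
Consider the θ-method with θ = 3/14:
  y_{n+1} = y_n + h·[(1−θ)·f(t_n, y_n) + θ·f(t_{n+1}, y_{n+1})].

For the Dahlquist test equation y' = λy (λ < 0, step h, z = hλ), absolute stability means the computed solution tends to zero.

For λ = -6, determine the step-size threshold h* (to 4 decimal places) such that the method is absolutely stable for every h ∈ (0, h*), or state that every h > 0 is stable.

(-3.5000,0); λ=-6 ⇒ h* = (7/2)/6 = 0.5833.

Test eqn y'=λy, z=hλ:
  y_{n+1} = y_n + z·[11/14·y_n + 3/14·y_{n+1}] ⇒ (1 − 3/14z)y_{n+1} = (1 + 11/14z)y_n
  so R(z) = (1 + 11/14z)/(1 − 3/14z).

Need |R(x)|<1, x<0.
x=-0.33: |R|=0.6918
R=−1: 1+11/14x = −1+3/14x ⇒ -4/7x=2 ⇒ x=2/(-4/7)=-3.5000
Confirm numerically:
  x=-2.695: |R|=0.70840 <1
  x=-1.984: |R|=0.39214 <1
  x=-1.416: |R|=0.08637 <1
  x=-4.089: |R|=1.17939 >1
  x=-4.045: |R|=1.16683 >1
  x=-3.873: |R|=1.11648 >1
So |R|<1 on (-3.5000, 0).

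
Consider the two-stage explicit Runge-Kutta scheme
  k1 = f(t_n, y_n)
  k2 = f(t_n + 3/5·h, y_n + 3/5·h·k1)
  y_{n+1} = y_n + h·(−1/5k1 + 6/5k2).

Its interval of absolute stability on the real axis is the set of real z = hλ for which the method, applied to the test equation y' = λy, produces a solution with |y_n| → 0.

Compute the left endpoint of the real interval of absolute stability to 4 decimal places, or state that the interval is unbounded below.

left endpoint -1.3889.

Set f=λy, z=hλ:
  k1=λy_n ⇒ h·k1=z·y_n;  k2=λ(1+3/5z)y_n ⇒ h·k2=z(1+3/5z)y_n
  y_{n+1}/y_n = 1 − 1/5z + 6/5z(1+3/5z) = 1 + z + 18/25z²
  Hence R(z) = 1 + z + 18/25z².

Solve |R(x)|<1 on ℝ⁻.
x=-1.42: |R|=1.0318
R=1: x+18/25x²=0 ⇒ x=−25/18=-1.3889; min R=1−1/(4·18/25)=0.6528>−1
Confirm numerically:
  x=-1.117: |R|=0.78134 <1
  x=-0.869: |R|=0.67472 <1
  x=-0.858: |R|=0.67204 <1
  x=-1.662: |R|=1.32682 >1
  x=-1.639: |R|=1.29515 >1
Stable set (-1.3889, 0).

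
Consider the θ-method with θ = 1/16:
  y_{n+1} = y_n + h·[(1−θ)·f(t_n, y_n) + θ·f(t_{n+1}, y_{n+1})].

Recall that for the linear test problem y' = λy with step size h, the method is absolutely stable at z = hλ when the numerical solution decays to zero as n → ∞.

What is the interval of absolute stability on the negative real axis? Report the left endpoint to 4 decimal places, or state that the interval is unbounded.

(-2.2857, 0).

On y'=λy, z=hλ:
  y_{n+1} = y_n + z·[15/16·y_n + 1/16·y_{n+1}] ⇒ (1 − 1/16z)y_{n+1} = (1 + 15/16z)y_n
  Hence R(z) = (1 + 15/16z)/(1 − 1/16z).

Find x<0 with |R(x)|<1.
x=-0.71: |R|=0.3202
R=−1: 1+15/16x = −1+1/16x ⇒ -7/8x=2 ⇒ x=2/(-7/8)=-2.2857
Confirm numerically:
  x=-1.753: |R|=0.57990 <1
  x=-1.409: |R|=0.29496 <1
  x=-1.029: |R|=0.03318 <1
  x=-2.866: |R|=1.43062 >1
  x=-2.825: |R|=1.40106 >1
  x=-2.700: |R|=1.31016 >1
Interval (-2.2857, 0).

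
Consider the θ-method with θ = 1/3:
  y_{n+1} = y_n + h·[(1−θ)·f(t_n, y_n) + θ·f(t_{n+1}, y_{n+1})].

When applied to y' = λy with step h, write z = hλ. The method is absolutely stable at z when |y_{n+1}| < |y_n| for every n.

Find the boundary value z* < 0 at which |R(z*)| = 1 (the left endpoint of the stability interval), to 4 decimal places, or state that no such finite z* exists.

With y'=λy (z=hλ):
  y_{n+1} = y_n + z·[2/3·y_n + 1/3·y_{n+1}] ⇒ (1 − 1/3z)y_{n+1} = (1 + 2/3z)y_n
  Hence R(z) = (1 + 2/3z)/(1 − 1/3z).

Solve |R(x)|<1 on ℝ⁻.
x=-1.76: |R|=0.1092
R=−1: 1+2/3x = −1+1/3x ⇒ -1/3x=2 ⇒ x=2/(-1/3)=-6.0000
Confirm numerically:
  x=-4.873: |R|=0.85685 <1
  x=-3.613: |R|=0.63904 <1
  x=-3.154: |R|=0.53754 <1
  x=-6.259: |R|=1.02797 >1
  x=-6.238: |R|=1.02576 >1
Stable set (-6.0000, 0).

left endpoint -6.0000.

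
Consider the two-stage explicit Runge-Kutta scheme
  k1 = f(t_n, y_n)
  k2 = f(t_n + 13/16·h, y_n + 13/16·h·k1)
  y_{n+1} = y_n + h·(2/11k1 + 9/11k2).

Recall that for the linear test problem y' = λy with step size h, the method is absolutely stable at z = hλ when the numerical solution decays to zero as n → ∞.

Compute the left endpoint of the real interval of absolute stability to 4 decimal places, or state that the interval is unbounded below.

left endpoint -1.5043.

Set f=λy, z=hλ:
  k1=λy_n ⇒ h·k1=z·y_n;  k2=λ(1+13/16z)y_n ⇒ h·k2=z(1+13/16z)y_n
  y_{n+1}/y_n = 1 + 2/11z + 9/11z(1+13/16z) = 1 + z + 117/176z²
  ⇒ R(z) = 1 + z + 117/176z².

Boundary: |R(x)|=1, x<0.
x=-0.86: |R|=0.6317
R=1: x+117/176x²=0 ⇒ x=−176/117=-1.5043; min R=1−1/(4·117/176)=0.6239>−1
Confirm numerically:
  x=-0.875: |R|=0.63397 <1
  x=-0.634: |R|=0.63321 <1
  x=-0.624: |R|=0.63485 <1
  x=-2.082: |R|=1.79961 >1
  x=-1.935: |R|=1.55406 >1
  x=-1.536: |R|=1.03240 >1
Stable set (-1.5043, 0).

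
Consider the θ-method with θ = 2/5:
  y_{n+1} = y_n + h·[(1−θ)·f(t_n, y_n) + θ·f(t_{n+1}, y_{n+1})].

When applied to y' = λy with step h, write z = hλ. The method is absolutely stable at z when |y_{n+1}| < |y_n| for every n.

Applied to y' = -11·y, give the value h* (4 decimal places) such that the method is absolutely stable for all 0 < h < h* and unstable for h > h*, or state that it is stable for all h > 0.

(-10.0000,0); λ=-11 ⇒ h* = (10)/11 = 0.9091.

Set f=λy, z=hλ:
  y_{n+1} = y_n + z·[3/5·y_n + 2/5·y_{n+1}] ⇒ (1 − 2/5z)y_{n+1} = (1 + 3/5z)y_n
  so R(z) = (1 + 3/5z)/(1 − 2/5z).

Boundary: |R(x)|=1, x<0.
x=-0.76: |R|=0.4172
R=−1: 1+3/5x = −1+2/5x ⇒ -1/5x=2 ⇒ x=2/(-1/5)=-10.0000
Confirm numerically:
  x=-8.841: |R|=0.94890 <1
  x=-6.925: |R|=0.83687 <1
  x=-5.576: |R|=0.72610 <1
  x=-10.507: |R|=1.01949 >1
  x=-10.448: |R|=1.01730 >1
Stable set (-10.0000, 0).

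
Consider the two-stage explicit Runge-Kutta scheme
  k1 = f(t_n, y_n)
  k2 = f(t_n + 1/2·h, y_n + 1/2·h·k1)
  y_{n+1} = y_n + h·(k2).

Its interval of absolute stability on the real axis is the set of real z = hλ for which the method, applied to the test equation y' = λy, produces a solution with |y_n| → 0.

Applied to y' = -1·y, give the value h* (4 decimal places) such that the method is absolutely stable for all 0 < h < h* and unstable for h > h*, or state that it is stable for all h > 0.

With y'=λy (z=hλ):
  k1=λy_n ⇒ h·k1=z·y_n;  k2=λ(1+1/2z)y_n ⇒ h·k2=z(1+1/2z)y_n
  y_{n+1}/y_n = 1 + z(1+1/2z) = 1 + z + 1/2z²
  R(z) = 1 + z + 1/2z².

Boundary: |R(x)|=1, x<0.
x=-0.78: |R|=0.5242
R=1: x+1/2x²=0 ⇒ x=−2=-2.0000; min R=1−1/(4·1/2)=0.5000>−1
Confirm numerically:
  x=-1.591: |R|=0.67464 <1
  x=-1.534: |R|=0.64258 <1
  x=-1.197: |R|=0.51940 <1
  x=-0.869: |R|=0.50858 <1
  x=-2.504: |R|=1.63101 >1
  x=-2.454: |R|=1.55706 >1
  x=-2.359: |R|=1.42344 >1
Stable set (-2.0000, 0).

(-2.0000,0); λ=-1 ⇒ h* = (2)/1 = 2.0000.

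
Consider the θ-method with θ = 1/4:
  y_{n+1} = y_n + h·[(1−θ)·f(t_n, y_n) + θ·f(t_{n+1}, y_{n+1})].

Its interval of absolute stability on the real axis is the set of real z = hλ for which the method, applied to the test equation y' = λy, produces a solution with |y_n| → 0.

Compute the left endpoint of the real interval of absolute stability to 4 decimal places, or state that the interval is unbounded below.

Test eqn y'=λy, z=hλ:
  y_{n+1} = y_n + z·[3/4·y_n + 1/4·y_{n+1}] ⇒ (1 − 1/4z)y_{n+1} = (1 + 3/4z)y_n
  R(z) = (1 + 3/4z)/(1 − 1/4z).

Boundary: |R(x)|=1, x<0.
x=-1.75: |R|=0.2174
R=−1: 1+3/4x = −1+1/4x ⇒ -1/2x=2 ⇒ x=2/(-1/2)=-4.0000
Confirm numerically:
  x=-3.960: |R|=0.98995 <1
  x=-2.452: |R|=0.52015 <1
  x=-1.933: |R|=0.30322 <1
  x=-1.751: |R|=0.21788 <1
  x=-4.110: |R|=1.02713 >1
  x=-4.040: |R|=1.00995 >1
Interval (-4.0000, 0).

left endpoint -4.0000.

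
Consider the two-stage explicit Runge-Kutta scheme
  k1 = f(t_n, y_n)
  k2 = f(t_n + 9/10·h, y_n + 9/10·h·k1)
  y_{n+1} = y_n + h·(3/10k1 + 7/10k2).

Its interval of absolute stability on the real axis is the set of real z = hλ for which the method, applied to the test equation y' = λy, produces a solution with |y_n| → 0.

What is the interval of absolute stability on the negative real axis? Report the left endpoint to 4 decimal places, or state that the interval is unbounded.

Set f=λy, z=hλ:
  k1=λy_n ⇒ h·k1=z·y_n;  k2=λ(1+9/10z)y_n ⇒ h·k2=z(1+9/10z)y_n
  y_{n+1}/y_n = 1 + 3/10z + 7/10z(1+9/10z) = 1 + z + 63/100z²
  ⇒ R(z) = 1 + z + 63/100z².

Need |R(x)|<1, x<0.
x=-0.59: |R|=0.6293
R=1: x+63/100x²=0 ⇒ x=−100/63=-1.5873; min R=1−1/(4·63/100)=0.6032>−1
Confirm numerically:
  x=-1.388: |R|=0.82572 <1
  x=-1.234: |R|=0.72534 <1
  x=-1.185: |R|=0.69966 <1
  x=-1.824: |R|=1.27199 >1
  x=-1.786: |R|=1.22357 >1
So |R|<1 on (-1.5873, 0).

z∈(-1.5873,0).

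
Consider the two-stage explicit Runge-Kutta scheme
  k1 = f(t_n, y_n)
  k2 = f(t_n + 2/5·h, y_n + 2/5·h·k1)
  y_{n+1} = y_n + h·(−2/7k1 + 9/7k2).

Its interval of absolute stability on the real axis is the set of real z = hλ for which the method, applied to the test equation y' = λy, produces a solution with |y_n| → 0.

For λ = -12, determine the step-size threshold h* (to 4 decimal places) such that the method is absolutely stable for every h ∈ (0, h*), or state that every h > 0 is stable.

(-1.9444,0); λ=-12 ⇒ h* = (35/18)/12 = 0.1620.

Set f=λy, z=hλ:
  k1=λy_n ⇒ h·k1=z·y_n;  k2=λ(1+2/5z)y_n ⇒ h·k2=z(1+2/5z)y_n
  y_{n+1}/y_n = 1 − 2/7z + 9/7z(1+2/5z) = 1 + z + 18/35z²
  R(z) = 1 + z + 18/35z².

Find x<0 with |R(x)|<1.
x=-1.49: |R|=0.6518
R=1: x+18/35x²=0 ⇒ x=−35/18=-1.9444; min R=1−1/(4·18/35)=0.5139>−1
Confirm numerically:
  x=-1.681: |R|=0.77225 <1
  x=-1.165: |R|=0.53300 <1
  x=-0.906: |R|=0.51614 <1
  x=-2.419: |R|=1.59037 >1
  x=-2.174: |R|=1.25666 >1
So |R|<1 on (-1.9444, 0).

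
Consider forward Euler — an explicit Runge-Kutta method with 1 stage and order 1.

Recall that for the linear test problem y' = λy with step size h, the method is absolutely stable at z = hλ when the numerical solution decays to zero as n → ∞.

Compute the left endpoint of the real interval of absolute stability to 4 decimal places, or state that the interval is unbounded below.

z* = -2.0000.

Test eqn y'=λy, z=hλ:
  order 1, 1-stage ⇒ R(z)=1+z
  (e.g. R(-1.3)=-0.30000, |R|=0.30000)

Boundary: |R(x)|=1, x<0.
x=-1.3: |R|=0.3000
|R(-1.22)|=0.2200 |R(-1.21)|=0.2100 |R(-0.99)|=0.0100
Bisect:
  x_lo=-2.5785 |R|=1.5785  x_hi=-0.3614 |R|=0.6386
  mid=-1.46991 |R|=0.46991 →hi
  mid=-2.02419 |R|=1.02419 →lo
  mid=-1.74705 |R|=0.74705 →hi
  mid=-1.88562 |R|=0.88562 →hi
  mid=-1.95490 |R|=0.95490 →hi
  mid=-1.98955 |R|=0.98955 →hi
  mid=-2.00687 |R|=1.00687 →lo
  ...
  [-2.00010,-1.99997] ⇒ x*=-2.0000
So |R|<1 on (-2.0000, 0).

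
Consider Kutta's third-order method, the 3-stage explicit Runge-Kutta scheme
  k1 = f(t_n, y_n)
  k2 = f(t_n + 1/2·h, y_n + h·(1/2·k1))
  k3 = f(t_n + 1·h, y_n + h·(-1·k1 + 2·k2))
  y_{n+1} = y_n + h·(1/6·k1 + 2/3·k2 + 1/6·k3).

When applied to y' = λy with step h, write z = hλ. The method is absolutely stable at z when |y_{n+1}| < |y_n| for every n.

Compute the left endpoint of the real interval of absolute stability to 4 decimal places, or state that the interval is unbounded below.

Set f=λy, z=hλ:
  order 3, 3-stage ⇒ R(z)=1+z+z^2/2+z^3/6
  (e.g. R(-1)=0.33333, |R|=0.33333)

Solve |R(x)|<1 on ℝ⁻.
x=-1: |R|=0.3333
|R(-2.46)|=0.9154 |R(-1.51)|=0.0562 |R(-1.43)|=0.1051
Bisect:
  x_lo=-3.0908 |R|=2.2353  x_hi=-0.3585 |R|=0.6981
  mid=-1.72465 |R|=0.09241 →hi
  mid=-2.40771 |R|=0.83545 →hi
  mid=-2.74924 |R|=1.43335 →lo
  mid=-2.57848 |R|=1.11139 →lo
  mid=-2.49309 |R|=0.96798 →hi
  mid=-2.53578 |R|=1.03828 →lo
  mid=-2.51444 |R|=1.00279 →lo
  mid=-2.50377 |R|=0.98530 →hi
  mid=-2.50910 |R|=0.99402 →hi
  ...
  [-2.51277,-2.51260] ⇒ x*=-2.5127
Stable set (-2.5127, 0).

left endpoint -2.5127.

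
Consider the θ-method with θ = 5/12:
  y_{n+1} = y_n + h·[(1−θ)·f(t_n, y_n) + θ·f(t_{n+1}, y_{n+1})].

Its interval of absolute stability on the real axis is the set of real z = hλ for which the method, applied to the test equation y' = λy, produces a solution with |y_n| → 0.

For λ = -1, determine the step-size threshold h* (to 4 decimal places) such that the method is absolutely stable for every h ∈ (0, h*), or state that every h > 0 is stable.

With y'=λy (z=hλ):
  y_{n+1} = y_n + z·[7/12·y_n + 5/12·y_{n+1}] ⇒ (1 − 5/12z)y_{n+1} = (1 + 7/12z)y_n
  ⇒ R(z) = (1 + 7/12z)/(1 − 5/12z).

Boundary: |R(x)|=1, x<0.
x=-1.2: |R|=0.2000
R=−1: 1+7/12x = −1+5/12x ⇒ -1/6x=2 ⇒ x=2/(-1/6)=-12.0000
Confirm numerically:
  x=-8.467: |R|=0.86995 <1
  x=-7.505: |R|=0.81848 <1
  x=-5.550: |R|=0.67547 <1
  x=-12.553: |R|=1.01479 >1
  x=-12.366: |R|=1.00991 >1
  x=-12.105: |R|=1.00290 >1
Interval (-12.0000, 0).

(-12.0000,0); λ=-1 ⇒ h* = (12)/1 = 12.0000.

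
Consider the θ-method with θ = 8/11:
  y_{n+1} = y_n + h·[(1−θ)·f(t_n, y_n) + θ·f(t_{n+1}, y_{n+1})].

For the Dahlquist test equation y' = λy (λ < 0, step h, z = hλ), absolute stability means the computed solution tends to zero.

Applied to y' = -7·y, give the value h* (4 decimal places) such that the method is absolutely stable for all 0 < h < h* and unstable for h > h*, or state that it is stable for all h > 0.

interval (−∞, 0). Any h>0 works for λ=-7.

Set f=λy, z=hλ:
  y_{n+1} = y_n + z·[3/11·y_n + 8/11·y_{n+1}] ⇒ (1 − 8/11z)y_{n+1} = (1 + 3/11z)y_n
  Hence R(z) = (1 + 3/11z)/(1 − 8/11z).

Need |R(x)|<1, x<0.
x=-1.46: |R|=0.2919
x=-2: |R|=0.1852
x=-10: |R|=0.2088
x=-100: |R|=0.3564
θ=8/11≥1/2 ⇒ |1+3/11x|<|1−8/11x| ∀x<0 ⇒ stable on all of ℝ⁻.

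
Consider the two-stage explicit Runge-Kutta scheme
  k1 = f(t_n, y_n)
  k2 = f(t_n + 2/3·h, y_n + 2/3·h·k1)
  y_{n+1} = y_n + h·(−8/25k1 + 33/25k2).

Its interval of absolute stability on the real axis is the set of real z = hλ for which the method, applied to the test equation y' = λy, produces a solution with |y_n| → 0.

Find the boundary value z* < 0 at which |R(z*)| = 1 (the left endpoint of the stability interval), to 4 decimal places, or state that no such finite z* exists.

With y'=λy (z=hλ):
  k1=λy_n ⇒ h·k1=z·y_n;  k2=λ(1+2/3z)y_n ⇒ h·k2=z(1+2/3z)y_n
  y_{n+1}/y_n = 1 − 8/25z + 33/25z(1+2/3z) = 1 + z + 22/25z²
  ⇒ R(z) = 1 + z + 22/25z².

Boundary: |R(x)|=1, x<0.
x=-1.59: |R|=1.6347
R=1: x+22/25x²=0 ⇒ x=−25/22=-1.1364; min R=1−1/(4·22/25)=0.7159>−1
Confirm numerically:
  x=-1.046: |R|=0.91682 <1
  x=-0.880: |R|=0.80147 <1
  x=-0.837: |R|=0.77950 <1
  x=-1.441: |R|=1.38630 >1
  x=-1.384: |R|=1.30160 >1
  x=-1.288: |R|=1.17187 >1
So |R|<1 on (-1.1364, 0).

left endpoint -1.1364.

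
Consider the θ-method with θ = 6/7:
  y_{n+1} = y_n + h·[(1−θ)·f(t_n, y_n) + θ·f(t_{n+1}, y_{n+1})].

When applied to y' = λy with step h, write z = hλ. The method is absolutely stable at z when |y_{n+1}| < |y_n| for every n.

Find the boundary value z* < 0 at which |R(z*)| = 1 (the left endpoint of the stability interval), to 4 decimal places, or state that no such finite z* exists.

(−∞, 0) — no finite endpoint.

On y'=λy, z=hλ:
  y_{n+1} = y_n + z·[1/7·y_n + 6/7·y_{n+1}] ⇒ (1 − 6/7z)y_{n+1} = (1 + 1/7z)y_n
  ⇒ R(z) = (1 + 1/7z)/(1 − 6/7z).

Boundary: |R(x)|=1, x<0.
x=-1.54: |R|=0.3362
x=-2: |R|=0.2632
x=-10: |R|=0.0448
x=-100: |R|=0.1532
θ=6/7≥1/2 ⇒ |1+1/7x|<|1−6/7x| ∀x<0 ⇒ interval (−∞,0).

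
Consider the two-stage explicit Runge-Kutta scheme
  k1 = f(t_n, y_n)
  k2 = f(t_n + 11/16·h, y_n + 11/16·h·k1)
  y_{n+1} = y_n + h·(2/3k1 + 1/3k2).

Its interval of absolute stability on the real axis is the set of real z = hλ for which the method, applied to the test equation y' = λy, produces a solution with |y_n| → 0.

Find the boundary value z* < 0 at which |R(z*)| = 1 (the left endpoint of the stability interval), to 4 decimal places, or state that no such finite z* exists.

left endpoint -4.3636.

With y'=λy (z=hλ):
  k1=λy_n ⇒ h·k1=z·y_n;  k2=λ(1+11/16z)y_n ⇒ h·k2=z(1+11/16z)y_n
  y_{n+1}/y_n = 1 + 2/3z + 1/3z(1+11/16z) = 1 + z + 11/48z²
  R(z) = 1 + z + 11/48z².

Boundary: |R(x)|=1, x<0.
x=-1.56: |R|=0.0023
R=1: x+11/48x²=0 ⇒ x=−48/11=-4.3636; min R=1−1/(4·11/48)=-0.0909>−1
Confirm numerically:
  x=-3.251: |R|=0.17106 <1
  x=-2.967: |R|=0.05037 <1
  x=-1.870: |R|=0.06863 <1
  x=-4.851: |R|=1.54180 >1
  x=-4.808: |R|=1.48961 >1
  x=-4.415: |R|=1.05197 >1
Interval (-4.3636, 0).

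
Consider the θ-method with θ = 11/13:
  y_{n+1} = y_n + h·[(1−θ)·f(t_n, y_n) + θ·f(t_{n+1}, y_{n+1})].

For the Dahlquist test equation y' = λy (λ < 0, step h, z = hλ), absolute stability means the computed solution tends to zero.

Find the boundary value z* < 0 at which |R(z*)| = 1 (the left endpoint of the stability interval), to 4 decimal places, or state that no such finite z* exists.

Set f=λy, z=hλ:
  y_{n+1} = y_n + z·[2/13·y_n + 11/13·y_{n+1}] ⇒ (1 − 11/13z)y_{n+1} = (1 + 2/13z)y_n
  ⇒ R(z) = (1 + 2/13z)/(1 − 11/13z).

Boundary: |R(x)|=1, x<0.
x=-0.58: |R|=0.6109
x=-2: |R|=0.2571
x=-10: |R|=0.0569
x=-100: |R|=0.1680
θ=11/13≥1/2 ⇒ |1+2/13x|<|1−11/13x| ∀x<0 ⇒ interval (−∞,0).

unbounded; (−∞, 0).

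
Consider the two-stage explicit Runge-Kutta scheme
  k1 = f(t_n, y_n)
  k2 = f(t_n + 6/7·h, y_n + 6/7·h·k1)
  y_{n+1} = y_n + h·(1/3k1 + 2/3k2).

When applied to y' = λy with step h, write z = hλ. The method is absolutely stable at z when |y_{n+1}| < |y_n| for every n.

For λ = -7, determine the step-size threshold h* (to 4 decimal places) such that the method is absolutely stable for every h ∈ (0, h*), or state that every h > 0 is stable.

(-1.7500,0); λ=-7 ⇒ h* = (7/4)/7 = 0.2500.

Set f=λy, z=hλ:
  k1=λy_n ⇒ h·k1=z·y_n;  k2=λ(1+6/7z)y_n ⇒ h·k2=z(1+6/7z)y_n
  y_{n+1}/y_n = 1 + 1/3z + 2/3z(1+6/7z) = 1 + z + 4/7z²
  Hence R(z) = 1 + z + 4/7z².

Solve |R(x)|<1 on ℝ⁻.
x=-0.35: |R|=0.7200
R=1: x+4/7x²=0 ⇒ x=−7/4=-1.7500; min R=1−1/(4·4/7)=0.5625>−1
Confirm numerically:
  x=-1.193: |R|=0.62029 <1
  x=-1.173: |R|=0.61325 <1
  x=-1.151: |R|=0.60603 <1
  x=-0.743: |R|=0.57246 <1
  x=-2.301: |R|=1.72449 >1
  x=-2.030: |R|=1.32480 >1
Stable set (-1.7500, 0).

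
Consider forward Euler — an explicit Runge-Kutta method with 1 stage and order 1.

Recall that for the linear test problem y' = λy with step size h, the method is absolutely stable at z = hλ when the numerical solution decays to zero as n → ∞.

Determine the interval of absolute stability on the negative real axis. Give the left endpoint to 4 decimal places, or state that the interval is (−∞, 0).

Set f=λy, z=hλ:
  order 1, 1-stage ⇒ R(z)=1+z
  (e.g. R(-0.52)=0.48000, |R|=0.48000)

Find x<0 with |R(x)|<1.
x=-0.52: |R|=0.4800
|R(-2.36)|=1.3600 |R(-2.26)|=1.2600 |R(-2.12)|=1.1200
Bisect:
  x_lo=-2.5934 |R|=1.5934  x_hi=-0.3303 |R|=0.6697
  mid=-1.46185 |R|=0.46185 →hi
  mid=-2.02764 |R|=1.02764 →lo
  mid=-1.74475 |R|=0.74475 →hi
  mid=-1.88619 |R|=0.88619 →hi
  mid=-1.95692 |R|=0.95692 →hi
  mid=-1.99228 |R|=0.99228 →hi
  mid=-2.00996 |R|=1.00996 →lo
  mid=-2.00112 |R|=1.00112 →lo
  ...
  [-2.00002,-1.99988] ⇒ x*=-2.0000
Interval (-2.0000, 0).

z∈(-2.0000,0).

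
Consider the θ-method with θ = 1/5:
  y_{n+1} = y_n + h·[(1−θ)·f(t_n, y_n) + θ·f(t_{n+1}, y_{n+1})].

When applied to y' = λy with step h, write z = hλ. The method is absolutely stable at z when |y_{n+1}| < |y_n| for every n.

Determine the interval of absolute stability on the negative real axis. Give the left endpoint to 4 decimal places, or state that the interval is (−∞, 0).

z∈(-3.3333,0).

Test eqn y'=λy, z=hλ:
  y_{n+1} = y_n + z·[4/5·y_n + 1/5·y_{n+1}] ⇒ (1 − 1/5z)y_{n+1} = (1 + 4/5z)y_n
  R(z) = (1 + 4/5z)/(1 − 1/5z).

Boundary: |R(x)|=1, x<0.
x=-0.84: |R|=0.2808
R=−1: 1+4/5x = −1+1/5x ⇒ -3/5x=2 ⇒ x=2/(-3/5)=-3.3333
Confirm numerically:
  x=-3.182: |R|=0.94451 <1
  x=-2.654: |R|=0.73373 <1
  x=-2.511: |R|=0.67155 <1
  x=-1.557: |R|=0.18728 <1
  x=-3.628: |R|=1.10246 >1
  x=-3.384: |R|=1.01813 >1
So |R|<1 on (-3.3333, 0).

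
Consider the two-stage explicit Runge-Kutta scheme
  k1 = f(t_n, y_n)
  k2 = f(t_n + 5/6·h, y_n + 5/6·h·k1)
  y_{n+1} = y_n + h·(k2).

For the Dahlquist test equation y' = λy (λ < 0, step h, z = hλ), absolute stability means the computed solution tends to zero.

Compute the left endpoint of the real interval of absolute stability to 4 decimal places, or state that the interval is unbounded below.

With y'=λy (z=hλ):
  k1=λy_n ⇒ h·k1=z·y_n;  k2=λ(1+5/6z)y_n ⇒ h·k2=z(1+5/6z)y_n
  y_{n+1}/y_n = 1 + z(1+5/6z) = 1 + z + 5/6z²
  Hence R(z) = 1 + z + 5/6z².

Find x<0 with |R(x)|<1.
x=-0.39: |R|=0.7368
R=1: x+5/6x²=0 ⇒ x=−6/5=-1.2000; min R=1−1/(4·5/6)=0.7000>−1
Confirm numerically:
  x=-0.968: |R|=0.81285 <1
  x=-0.930: |R|=0.79075 <1
  x=-0.583: |R|=0.70024 <1
  x=-0.566: |R|=0.70096 <1
  x=-1.683: |R|=1.67741 >1
  x=-1.473: |R|=1.33511 >1
  x=-1.469: |R|=1.32930 >1
Stable set (-1.2000, 0).

left endpoint -1.2000.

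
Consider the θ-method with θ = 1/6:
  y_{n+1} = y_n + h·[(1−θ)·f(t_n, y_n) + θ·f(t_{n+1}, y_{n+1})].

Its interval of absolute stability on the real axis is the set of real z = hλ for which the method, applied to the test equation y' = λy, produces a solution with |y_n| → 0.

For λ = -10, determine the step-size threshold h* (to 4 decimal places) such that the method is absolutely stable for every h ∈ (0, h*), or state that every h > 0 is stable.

(-3.0000,0); λ=-10 ⇒ h* = (3)/10 = 0.3000.

With y'=λy (z=hλ):
  y_{n+1} = y_n + z·[5/6·y_n + 1/6·y_{n+1}] ⇒ (1 − 1/6z)y_{n+1} = (1 + 5/6z)y_n
  ⇒ R(z) = (1 + 5/6z)/(1 − 1/6z).

Find x<0 with |R(x)|<1.
x=-0.65: |R|=0.4135
R=−1: 1+5/6x = −1+1/6x ⇒ -2/3x=2 ⇒ x=2/(-2/3)=-3.0000
Confirm numerically:
  x=-2.865: |R|=0.93909 <1
  x=-2.550: |R|=0.78947 <1
  x=-2.006: |R|=0.50337 <1
  x=-3.509: |R|=1.21411 >1
  x=-3.316: |R|=1.13568 >1
  x=-3.188: |R|=1.08185 >1
So |R|<1 on (-3.0000, 0).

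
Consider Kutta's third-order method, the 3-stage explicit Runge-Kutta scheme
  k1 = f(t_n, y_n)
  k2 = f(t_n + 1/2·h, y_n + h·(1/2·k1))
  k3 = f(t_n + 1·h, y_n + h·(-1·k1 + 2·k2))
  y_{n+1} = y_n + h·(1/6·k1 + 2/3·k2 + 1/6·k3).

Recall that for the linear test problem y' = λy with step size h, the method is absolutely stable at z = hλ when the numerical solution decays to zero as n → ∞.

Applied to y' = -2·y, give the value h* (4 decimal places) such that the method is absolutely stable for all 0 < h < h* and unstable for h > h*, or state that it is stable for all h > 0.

(-2.5127,0); λ=-2 ⇒ h* = 1.2564.

Test eqn y'=λy, z=hλ:
  order 3, 3-stage ⇒ R(z)=1+z+z^2/2+z^3/6
  (e.g. R(-1.35)=0.15119, |R|=0.15119)

Need |R(x)|<1, x<0.
x=-1.35: |R|=0.1512
|R(-2.56)|=1.0794 |R(-2.36)|=0.7659 |R(-1.75)|=0.1120
Bisect:
  x_lo=-3.1670 |R|=2.4463  x_hi=-0.1635 |R|=0.8492
  mid=-1.66525 |R|=0.04836 →hi
  mid=-2.41615 |R|=0.84808 →hi
  mid=-2.79160 |R|=1.52091 →lo
  mid=-2.60387 |R|=1.15624 →lo
  mid=-2.51001 |R|=0.99551 →hi
  mid=-2.55694 |R|=1.07416 →lo
  mid=-2.53348 |R|=1.03441 →lo
  ...
  [-2.51276,-2.51258] ⇒ x*=-2.5127
Interval (-2.5127, 0).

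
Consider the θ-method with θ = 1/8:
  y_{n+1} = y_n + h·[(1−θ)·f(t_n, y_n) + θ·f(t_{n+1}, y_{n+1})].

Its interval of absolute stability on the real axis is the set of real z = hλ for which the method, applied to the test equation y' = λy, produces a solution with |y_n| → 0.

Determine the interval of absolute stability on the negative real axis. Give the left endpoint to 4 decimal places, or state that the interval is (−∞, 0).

(-2.6667, 0).

Test eqn y'=λy, z=hλ:
  y_{n+1} = y_n + z·[7/8·y_n + 1/8·y_{n+1}] ⇒ (1 − 1/8z)y_{n+1} = (1 + 7/8z)y_n
  ⇒ R(z) = (1 + 7/8z)/(1 − 1/8z).

Solve |R(x)|<1 on ℝ⁻.
x=-1.69: |R|=0.3953
R=−1: 1+7/8x = −1+1/8x ⇒ -3/4x=2 ⇒ x=2/(-3/4)=-2.6667
Confirm numerically:
  x=-2.369: |R|=0.82776 <1
  x=-2.257: |R|=0.76036 <1
  x=-1.493: |R|=0.25819 <1
  x=-3.113: |R|=1.24098 >1
  x=-2.995: |R|=1.17917 >1
Interval (-2.6667, 0).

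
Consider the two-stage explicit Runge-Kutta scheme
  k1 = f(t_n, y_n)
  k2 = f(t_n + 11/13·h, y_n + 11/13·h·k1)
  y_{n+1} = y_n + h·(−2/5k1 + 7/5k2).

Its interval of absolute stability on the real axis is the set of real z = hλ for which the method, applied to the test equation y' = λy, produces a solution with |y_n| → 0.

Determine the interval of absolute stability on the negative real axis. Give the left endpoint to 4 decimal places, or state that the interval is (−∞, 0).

(-0.8442, 0).

Set f=λy, z=hλ:
  k1=λy_n ⇒ h·k1=z·y_n;  k2=λ(1+11/13z)y_n ⇒ h·k2=z(1+11/13z)y_n
  y_{n+1}/y_n = 1 − 2/5z + 7/5z(1+11/13z) = 1 + z + 77/65z²
  ⇒ R(z) = 1 + z + 77/65z².

Boundary: |R(x)|=1, x<0.
x=-0.54: |R|=0.8054
R=1: x+77/65x²=0 ⇒ x=−65/77=-0.8442; min R=1−1/(4·77/65)=0.7890>−1
Confirm numerically:
  x=-0.715: |R|=0.89060 <1
  x=-0.507: |R|=0.79750 <1
  x=-0.500: |R|=0.79615 <1
  x=-0.448: |R|=0.78976 <1
  x=-1.422: |R|=1.97339 >1
  x=-1.415: |R|=1.95687 >1
Interval (-0.8442, 0).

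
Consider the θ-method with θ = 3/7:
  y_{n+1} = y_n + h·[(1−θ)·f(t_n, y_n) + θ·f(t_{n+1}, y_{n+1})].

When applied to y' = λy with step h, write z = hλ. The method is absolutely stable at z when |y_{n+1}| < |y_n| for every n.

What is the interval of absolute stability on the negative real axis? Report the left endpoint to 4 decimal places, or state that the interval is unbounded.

Test eqn y'=λy, z=hλ:
  y_{n+1} = y_n + z·[4/7·y_n + 3/7·y_{n+1}] ⇒ (1 − 3/7z)y_{n+1} = (1 + 4/7z)y_n
  ⇒ R(z) = (1 + 4/7z)/(1 − 3/7z).

Boundary: |R(x)|=1, x<0.
x=-0.73: |R|=0.4440
R=−1: 1+4/7x = −1+3/7x ⇒ -1/7x=2 ⇒ x=2/(-1/7)=-14.0000
Confirm numerically:
  x=-11.349: |R|=0.93542 <1
  x=-11.105: |R|=0.92819 <1
  x=-9.969: |R|=0.89078 <1
  x=-14.473: |R|=1.00938 >1
  x=-14.223: |R|=1.00449 >1
  x=-14.081: |R|=1.00164 >1
Interval (-14.0000, 0).

(-14.0000, 0).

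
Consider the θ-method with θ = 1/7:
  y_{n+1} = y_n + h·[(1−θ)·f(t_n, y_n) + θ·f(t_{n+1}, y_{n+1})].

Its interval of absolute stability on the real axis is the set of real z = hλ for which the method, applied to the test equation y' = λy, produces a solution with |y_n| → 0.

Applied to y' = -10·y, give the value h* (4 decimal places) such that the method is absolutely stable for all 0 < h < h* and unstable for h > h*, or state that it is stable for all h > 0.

Set f=λy, z=hλ:
  y_{n+1} = y_n + z·[6/7·y_n + 1/7·y_{n+1}] ⇒ (1 − 1/7z)y_{n+1} = (1 + 6/7z)y_n
  Hence R(z) = (1 + 6/7z)/(1 − 1/7z).

Boundary: |R(x)|=1, x<0.
x=-0.46: |R|=0.5684
R=−1: 1+6/7x = −1+1/7x ⇒ -5/7x=2 ⇒ x=2/(-5/7)=-2.8000
Confirm numerically:
  x=-2.667: |R|=0.93121 <1
  x=-2.553: |R|=0.87072 <1
  x=-2.134: |R|=0.63543 <1
  x=-2.008: |R|=0.56039 <1
  x=-3.155: |R|=1.17479 >1
  x=-2.962: |R|=1.08131 >1
  x=-2.922: |R|=1.06148 >1
So |R|<1 on (-2.8000, 0).

(-2.8000,0); λ=-10 ⇒ h* = (14/5)/10 = 0.2800.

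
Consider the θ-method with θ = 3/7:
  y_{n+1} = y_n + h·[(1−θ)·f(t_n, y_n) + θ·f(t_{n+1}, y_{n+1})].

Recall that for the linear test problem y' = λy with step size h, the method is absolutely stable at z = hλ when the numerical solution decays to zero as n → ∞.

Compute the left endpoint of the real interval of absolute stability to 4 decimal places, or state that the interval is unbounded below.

Set f=λy, z=hλ:
  y_{n+1} = y_n + z·[4/7·y_n + 3/7·y_{n+1}] ⇒ (1 − 3/7z)y_{n+1} = (1 + 4/7z)y_n
  so R(z) = (1 + 4/7z)/(1 − 3/7z).

Need |R(x)|<1, x<0.
x=-0.72: |R|=0.4498
R=−1: 1+4/7x = −1+3/7x ⇒ -1/7x=2 ⇒ x=2/(-1/7)=-14.0000
Confirm numerically:
  x=-11.867: |R|=0.94993 <1
  x=-9.037: |R|=0.85450 <1
  x=-7.752: |R|=0.79350 <1
  x=-7.687: |R|=0.78999 <1
  x=-14.401: |R|=1.00799 >1
  x=-14.175: |R|=1.00353 >1
  x=-14.080: |R|=1.00162 >1
Stable set (-14.0000, 0).

left endpoint -14.0000.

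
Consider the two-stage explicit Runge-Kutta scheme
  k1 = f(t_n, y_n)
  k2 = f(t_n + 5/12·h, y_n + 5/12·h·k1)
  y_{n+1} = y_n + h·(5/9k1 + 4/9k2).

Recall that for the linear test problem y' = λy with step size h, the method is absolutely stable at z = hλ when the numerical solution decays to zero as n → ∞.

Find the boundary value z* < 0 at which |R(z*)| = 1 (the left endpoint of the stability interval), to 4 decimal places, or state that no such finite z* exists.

left endpoint -5.4000.

On y'=λy, z=hλ:
  k1=λy_n ⇒ h·k1=z·y_n;  k2=λ(1+5/12z)y_n ⇒ h·k2=z(1+5/12z)y_n
  y_{n+1}/y_n = 1 + 5/9z + 4/9z(1+5/12z) = 1 + z + 5/27z²
  R(z) = 1 + z + 5/27z².

Need |R(x)|<1, x<0.
x=-0.55: |R|=0.5060
R=1: x+5/27x²=0 ⇒ x=−27/5=-5.4000; min R=1−1/(4·5/27)=-0.3500>−1
Confirm numerically:
  x=-3.960: |R|=0.05600 <1
  x=-3.773: |R|=0.13679 <1
  x=-2.863: |R|=0.34508 <1
  x=-2.197: |R|=0.30315 <1
  x=-5.652: |R|=1.26376 >1
  x=-5.648: |R|=1.25939 >1
  x=-5.443: |R|=1.04334 >1
So |R|<1 on (-5.4000, 0).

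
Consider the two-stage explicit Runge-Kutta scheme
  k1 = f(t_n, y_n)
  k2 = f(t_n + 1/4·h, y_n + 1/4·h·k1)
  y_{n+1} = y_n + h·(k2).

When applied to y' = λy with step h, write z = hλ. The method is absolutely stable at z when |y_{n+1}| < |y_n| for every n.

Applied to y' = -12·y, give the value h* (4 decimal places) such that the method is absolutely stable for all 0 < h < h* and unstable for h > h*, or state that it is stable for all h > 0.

With y'=λy (z=hλ):
  k1=λy_n ⇒ h·k1=z·y_n;  k2=λ(1+1/4z)y_n ⇒ h·k2=z(1+1/4z)y_n
  y_{n+1}/y_n = 1 + z(1+1/4z) = 1 + z + 1/4z²
  ⇒ R(z) = 1 + z + 1/4z².

Need |R(x)|<1, x<0.
x=-1.08: |R|=0.2116
R=1: x+1/4x²=0 ⇒ x=−4=-4.0000; min R=1−1/(4·1/4)=0.0000>−1
Confirm numerically:
  x=-3.830: |R|=0.83723 <1
  x=-3.818: |R|=0.82628 <1
  x=-2.248: |R|=0.01538 <1
  x=-2.154: |R|=0.00593 <1
  x=-4.420: |R|=1.46410 >1
  x=-4.110: |R|=1.11303 >1
Stable set (-4.0000, 0).

(-4.0000,0); λ=-12 ⇒ h* = (4)/12 = 0.3333.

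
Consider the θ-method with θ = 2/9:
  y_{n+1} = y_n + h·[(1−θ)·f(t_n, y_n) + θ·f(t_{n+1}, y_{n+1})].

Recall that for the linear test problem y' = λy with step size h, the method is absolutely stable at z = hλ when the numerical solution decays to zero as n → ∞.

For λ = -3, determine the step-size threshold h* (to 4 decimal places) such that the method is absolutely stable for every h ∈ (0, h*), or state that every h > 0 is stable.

(-3.6000,0); λ=-3 ⇒ h* = (18/5)/3 = 1.2000.

Test eqn y'=λy, z=hλ:
  y_{n+1} = y_n + z·[7/9·y_n + 2/9·y_{n+1}] ⇒ (1 − 2/9z)y_{n+1} = (1 + 7/9z)y_n
  Hence R(z) = (1 + 7/9z)/(1 − 2/9z).

Find x<0 with |R(x)|<1.
x=-0.88: |R|=0.2639
R=−1: 1+7/9x = −1+2/9x ⇒ -5/9x=2 ⇒ x=2/(-5/9)=-3.6000
Confirm numerically:
  x=-3.424: |R|=0.94447 <1
  x=-2.177: |R|=0.46720 <1
  x=-2.137: |R|=0.44892 <1
  x=-1.471: |R|=0.10861 <1
  x=-4.002: |R|=1.11821 >1
  x=-3.735: |R|=1.04098 >1
So |R|<1 on (-3.6000, 0).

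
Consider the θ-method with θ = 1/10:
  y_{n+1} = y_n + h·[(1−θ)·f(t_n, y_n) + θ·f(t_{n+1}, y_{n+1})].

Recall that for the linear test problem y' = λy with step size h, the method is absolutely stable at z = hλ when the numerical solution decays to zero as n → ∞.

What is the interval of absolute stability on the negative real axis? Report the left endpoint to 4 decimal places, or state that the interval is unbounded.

Test eqn y'=λy, z=hλ:
  y_{n+1} = y_n + z·[9/10·y_n + 1/10·y_{n+1}] ⇒ (1 − 1/10z)y_{n+1} = (1 + 9/10z)y_n
  ⇒ R(z) = (1 + 9/10z)/(1 − 1/10z).

Boundary: |R(x)|=1, x<0.
x=-1.28: |R|=0.1348
R=−1: 1+9/10x = −1+1/10x ⇒ -4/5x=2 ⇒ x=2/(-4/5)=-2.5000
Confirm numerically:
  x=-2.376: |R|=0.91984 <1
  x=-2.278: |R|=0.85535 <1
  x=-1.624: |R|=0.39711 <1
  x=-1.379: |R|=0.21188 <1
  x=-2.659: |R|=1.10048 >1
  x=-2.539: |R|=1.02488 >1
So |R|<1 on (-2.5000, 0).

z∈(-2.5000,0).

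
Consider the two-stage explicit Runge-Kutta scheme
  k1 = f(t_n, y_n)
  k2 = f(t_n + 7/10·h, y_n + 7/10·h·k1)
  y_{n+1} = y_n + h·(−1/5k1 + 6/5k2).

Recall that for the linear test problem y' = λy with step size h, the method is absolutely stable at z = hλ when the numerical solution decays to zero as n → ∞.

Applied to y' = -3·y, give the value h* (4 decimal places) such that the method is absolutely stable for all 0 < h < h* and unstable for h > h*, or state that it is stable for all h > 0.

(-1.1905,0); λ=-3 ⇒ h* = (25/21)/3 = 0.3968.

Set f=λy, z=hλ:
  k1=λy_n ⇒ h·k1=z·y_n;  k2=λ(1+7/10z)y_n ⇒ h·k2=z(1+7/10z)y_n
  y_{n+1}/y_n = 1 − 1/5z + 6/5z(1+7/10z) = 1 + z + 21/25z²
  R(z) = 1 + z + 21/25z².

Solve |R(x)|<1 on ℝ⁻.
x=-1.01: |R|=0.8469
R=1: x+21/25x²=0 ⇒ x=−25/21=-1.1905; min R=1−1/(4·21/25)=0.7024>−1
Confirm numerically:
  x=-1.149: |R|=0.95997 <1
  x=-1.090: |R|=0.90800 <1
  x=-0.788: |R|=0.73359 <1
  x=-1.692: |R|=1.71281 >1
  x=-1.394: |R|=1.23832 >1
  x=-1.225: |R|=1.03553 >1
So |R|<1 on (-1.1905, 0).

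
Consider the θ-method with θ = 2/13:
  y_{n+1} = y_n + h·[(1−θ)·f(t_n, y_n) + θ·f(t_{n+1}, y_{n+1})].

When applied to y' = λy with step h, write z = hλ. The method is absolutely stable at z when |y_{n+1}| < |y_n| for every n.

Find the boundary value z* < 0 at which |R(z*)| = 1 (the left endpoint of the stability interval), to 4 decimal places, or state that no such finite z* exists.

With y'=λy (z=hλ):
  y_{n+1} = y_n + z·[11/13·y_n + 2/13·y_{n+1}] ⇒ (1 − 2/13z)y_{n+1} = (1 + 11/13z)y_n
  Hence R(z) = (1 + 11/13z)/(1 − 2/13z).

Boundary: |R(x)|=1, x<0.
x=-0.62: |R|=0.4340
R=−1: 1+11/13x = −1+2/13x ⇒ -9/13x=2 ⇒ x=2/(-9/13)=-2.8889
Confirm numerically:
  x=-2.609: |R|=0.86173 <1
  x=-2.025: |R|=0.54399 <1
  x=-1.965: |R|=0.50886 <1
  x=-1.327: |R|=0.10202 <1
  x=-3.184: |R|=1.13713 >1
  x=-3.099: |R|=1.09850 >1
Interval (-2.8889, 0).

left endpoint -2.8889.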